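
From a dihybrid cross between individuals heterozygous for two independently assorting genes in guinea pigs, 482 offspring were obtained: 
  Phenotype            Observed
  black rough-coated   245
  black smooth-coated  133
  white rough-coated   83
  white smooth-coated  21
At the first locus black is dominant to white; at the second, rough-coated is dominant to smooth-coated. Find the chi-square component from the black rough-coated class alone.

2.517

A dihybrid F₂ with independent assortment and complete dominance at both loci gives a 9:3:3:1 phenotypic ratio.
The 9:3:3:1 ratio has 16 parts, so with N = 482 the expected counts are:
  black rough-coated: 482 × 9/16 = 271.125
  black smooth-coated: 482 × 3/16 = 90.375
  white rough-coated: 482 × 3/16 = 90.375
  white smooth-coated: 482 × 1/16 = 30.125
Contribution of black rough-coated: (245 − 271.125)² / 271.125 = 2.5173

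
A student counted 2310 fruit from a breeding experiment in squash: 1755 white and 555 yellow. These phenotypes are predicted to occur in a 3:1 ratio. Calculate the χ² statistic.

1.169

Under the 3:1 hypothesis (Σ ratio = 4, N = 2310):
  white: 2310 × 3/4 = 1732.5
  yellow: 2310 × 1/4 = 577.5
χ² = Σ (O − E)² / E
  white: (1755 − 1732.5)² / 1732.5 = 0.2922
  yellow: (555 − 577.5)² / 577.5 = 0.8766
χ² = 0.2922 + 0.8766 = 1.1688 ≈ 1.169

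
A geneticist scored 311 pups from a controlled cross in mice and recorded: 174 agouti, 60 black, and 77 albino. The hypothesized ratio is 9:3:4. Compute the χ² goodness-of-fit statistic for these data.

0.061

Expected counts for N = 311 under a 9:3:4 ratio (total parts = 16):
  agouti: 311 × 9/16 = 174.9375
  black: 311 × 3/16 = 58.3125
  albino: 311 × 4/16 = 77.75
χ² = Σ (O − E)² / E
  agouti: (174 − 174.9375)² / 174.9375 = 0.0050
  black: (60 − 58.3125)² / 58.3125 = 0.0488
  albino: (77 − 77.75)² / 77.75 = 0.0072
χ² = 0.0050 + 0.0488 + 0.0072 = 0.061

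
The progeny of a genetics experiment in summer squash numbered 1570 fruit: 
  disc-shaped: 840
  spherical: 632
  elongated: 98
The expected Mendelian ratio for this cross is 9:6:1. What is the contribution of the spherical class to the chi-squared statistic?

The 9:6:1 ratio has 16 parts, so with N = 1570 the expected counts are:
  disc-shaped: 1570 × 9/16 = 883.125
  spherical: 1570 × 6/16 = 588.75
  elongated: 1570 × 1/16 = 98.125
Contribution of spherical: (632 − 588.75)² / 588.75 = 3.1772

3.177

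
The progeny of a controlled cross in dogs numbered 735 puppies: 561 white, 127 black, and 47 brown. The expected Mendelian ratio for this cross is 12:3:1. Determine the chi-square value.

1.045

Total ratio parts = 16. Expected numbers out of 735:
  white: 735 × 12/16 = 551.25
  black: 735 × 3/16 = 137.8125
  brown: 735 × 1/16 = 45.9375
χ² = Σ (O − E)² / E
  white: (561 − 551.25)² / 551.25 = 0.1724
  black: (127 − 137.8125)² / 137.8125 = 0.8483
  brown: (47 − 45.9375)² / 45.9375 = 0.0246
χ² = 0.1724 + 0.8483 + 0.0246 = 1.0453 ≈ 1.045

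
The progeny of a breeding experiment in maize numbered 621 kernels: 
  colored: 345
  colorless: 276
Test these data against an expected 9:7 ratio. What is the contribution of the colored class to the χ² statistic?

The 9:7 ratio has 16 parts, so with N = 621 the expected counts are:
  colored: 621 × 9/16 = 349.3125
  colorless: 621 × 7/16 = 271.6875
Contribution of colored: (345 − 349.3125)² / 349.3125 = 0.0532

0.053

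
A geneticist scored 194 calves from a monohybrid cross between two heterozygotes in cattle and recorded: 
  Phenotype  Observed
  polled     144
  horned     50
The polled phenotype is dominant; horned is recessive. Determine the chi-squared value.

For a monohybrid cross between heterozygotes with complete dominance, the expected phenotypic ratio is 3:1.
Expected counts for N = 194 under a 3:1 ratio (total parts = 4):
  polled: 194 × 3/4 = 145.5
  horned: 194 × 1/4 = 48.5
χ² = Σ (O − E)² / E
  polled: (144 − 145.5)² / 145.5 = 0.0155
  horned: (50 − 48.5)² / 48.5 = 0.0464
χ² = 0.0155 + 0.0464 = 0.0619 ≈ 0.062

0.062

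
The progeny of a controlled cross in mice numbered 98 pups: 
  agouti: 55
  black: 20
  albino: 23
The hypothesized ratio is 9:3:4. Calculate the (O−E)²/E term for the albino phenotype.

Total ratio parts = 16. Expected numbers out of 98:
  agouti: 98 × 9/16 = 55.125
  black: 98 × 3/16 = 18.375
  albino: 98 × 4/16 = 24.5
Contribution of albino: (23 − 24.5)² / 24.5 = 0.0918

0.092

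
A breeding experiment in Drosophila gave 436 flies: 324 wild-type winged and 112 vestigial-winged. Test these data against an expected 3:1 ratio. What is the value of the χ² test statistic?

Under the 3:1 hypothesis (Σ ratio = 4, N = 436):
  wild-type winged: 436 × 3/4 = 327
  vestigial-winged: 436 × 1/4 = 109
χ² = Σ (O − E)² / E
  wild-type winged: (324 − 327)² / 327 = 0.0275
  vestigial-winged: (112 − 109)² / 109 = 0.0826
χ² = 0.0275 + 0.0826 = 0.1101 ≈ 0.110

0.110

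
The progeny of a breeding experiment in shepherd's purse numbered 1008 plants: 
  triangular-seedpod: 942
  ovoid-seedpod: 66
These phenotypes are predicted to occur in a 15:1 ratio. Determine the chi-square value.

0.152

Total ratio parts = 16. Expected numbers out of 1008:
  triangular-seedpod: 1008 × 15/16 = 945
  ovoid-seedpod: 1008 × 1/16 = 63
χ² = Σ (O − E)² / E
  triangular-seedpod: (942 − 945)² / 945 = 0.0095
  ovoid-seedpod: (66 − 63)² / 63 = 0.1429
χ² = 0.0095 + 0.1429 = 0.1524 ≈ 0.152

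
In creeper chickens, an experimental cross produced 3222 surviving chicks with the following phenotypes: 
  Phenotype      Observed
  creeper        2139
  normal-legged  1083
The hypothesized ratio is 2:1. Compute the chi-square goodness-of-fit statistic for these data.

0.113

Under the 2:1 hypothesis (Σ ratio = 3, N = 3222):
  creeper: 3222 × 2/3 = 2148
  normal-legged: 3222 × 1/3 = 1074
χ² = Σ (O − E)² / E
  creeper: (2139 − 2148)² / 2148 = 0.0377
  normal-legged: (1083 − 1074)² / 1074 = 0.0754
χ² = 0.0377 + 0.0754 = 0.1131 ≈ 0.113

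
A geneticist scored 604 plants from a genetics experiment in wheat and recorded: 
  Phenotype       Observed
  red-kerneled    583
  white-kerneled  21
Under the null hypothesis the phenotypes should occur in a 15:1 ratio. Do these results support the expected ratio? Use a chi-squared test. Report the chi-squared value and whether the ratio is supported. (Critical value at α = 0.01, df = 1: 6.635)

Total ratio parts = 16. Expected numbers out of 604:
  red-kerneled: 604 × 15/16 = 566.25
  white-kerneled: 604 × 1/16 = 37.75
χ² = Σ (O − E)² / E
  red-kerneled: (583 − 566.25)² / 566.25 = 0.4955
  white-kerneled: (21 − 37.75)² / 37.75 = 7.4321
χ² = 0.4955 + 7.4321 = 7.9276 ≈ 7.928
Degrees of freedom = 2 − 1 = 1; critical value at α = 0.01 is 6.635.
Since 7.928 > 6.635, we reject the null hypothesis — the data do not fit the 15:1 ratio.

7.928; not consistent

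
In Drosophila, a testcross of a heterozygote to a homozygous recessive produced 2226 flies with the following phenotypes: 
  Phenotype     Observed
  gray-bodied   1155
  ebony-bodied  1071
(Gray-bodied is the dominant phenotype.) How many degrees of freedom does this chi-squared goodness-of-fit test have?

A testcross of a heterozygote (Aa × aa) gives a 1:1 phenotypic ratio.
A goodness-of-fit test with 2 phenotype classes has df = 2 − 1 = 1.

1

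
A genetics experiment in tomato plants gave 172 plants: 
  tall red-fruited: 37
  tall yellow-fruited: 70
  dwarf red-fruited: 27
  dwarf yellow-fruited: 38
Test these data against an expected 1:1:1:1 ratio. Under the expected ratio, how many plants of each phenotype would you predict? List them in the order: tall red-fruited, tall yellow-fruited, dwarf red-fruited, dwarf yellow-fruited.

Total ratio parts = 4. Expected numbers out of 172:
  tall red-fruited: 172 × 1/4 = 43
  tall yellow-fruited: 172 × 1/4 = 43
  dwarf red-fruited: 172 × 1/4 = 43
  dwarf yellow-fruited: 172 × 1/4 = 43

43, 43, 43, 43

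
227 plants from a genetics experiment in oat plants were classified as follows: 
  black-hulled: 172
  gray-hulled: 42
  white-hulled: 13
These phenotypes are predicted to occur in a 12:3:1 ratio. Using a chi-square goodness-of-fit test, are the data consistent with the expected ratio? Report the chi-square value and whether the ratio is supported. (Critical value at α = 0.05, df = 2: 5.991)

Total ratio parts = 16. Expected numbers out of 227:
  black-hulled: 227 × 12/16 = 170.25
  gray-hulled: 227 × 3/16 = 42.5625
  white-hulled: 227 × 1/16 = 14.1875
χ² = Σ (O − E)² / E
  black-hulled: (172 − 170.25)² / 170.25 = 0.0180
  gray-hulled: (42 − 42.5625)² / 42.5625 = 0.0074
  white-hulled: (13 − 14.1875)² / 14.1875 = 0.0994
χ² = 0.0180 + 0.0074 + 0.0994 = 0.1248 ≈ 0.125
Degrees of freedom = 3 − 1 = 2; critical value at α = 0.05 is 5.991.
Since 0.125 < 5.991, we fail to reject the null hypothesis — the data are consistent with the 12:3:1 ratio.

0.125; consistent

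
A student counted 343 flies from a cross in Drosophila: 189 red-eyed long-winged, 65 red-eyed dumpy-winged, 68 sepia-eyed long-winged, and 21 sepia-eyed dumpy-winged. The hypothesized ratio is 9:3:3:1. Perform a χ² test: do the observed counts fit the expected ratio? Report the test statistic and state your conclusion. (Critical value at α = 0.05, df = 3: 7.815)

0.308; consistent

Total ratio parts = 16. Expected numbers out of 343:
  red-eyed long-winged: 343 × 9/16 = 192.9375
  red-eyed dumpy-winged: 343 × 3/16 = 64.3125
  sepia-eyed long-winged: 343 × 3/16 = 64.3125
  sepia-eyed dumpy-winged: 343 × 1/16 = 21.4375
χ² = Σ (O − E)² / E
  red-eyed long-winged: (189 − 192.9375)² / 192.9375 = 0.0804
  red-eyed dumpy-winged: (65 − 64.3125)² / 64.3125 = 0.0073
  sepia-eyed long-winged: (68 − 64.3125)² / 64.3125 = 0.2114
  sepia-eyed dumpy-winged: (21 − 21.4375)² / 21.4375 = 0.0089
χ² = 0.0804 + 0.0073 + 0.2114 + 0.0089 = 0.308
Degrees of freedom = 4 − 1 = 3; critical value at α = 0.05 is 7.815.
Since 0.308 < 7.815, we fail to reject the null hypothesis — the data are consistent with the 9:3:3:1 ratio.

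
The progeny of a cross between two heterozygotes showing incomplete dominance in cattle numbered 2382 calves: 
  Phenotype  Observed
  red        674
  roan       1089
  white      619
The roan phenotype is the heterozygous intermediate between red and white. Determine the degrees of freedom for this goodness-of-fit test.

With incomplete dominance, a heterozygote × heterozygote cross gives a 1:2:1 phenotypic ratio.
A goodness-of-fit test with 3 phenotype classes has df = 3 − 1 = 2.

2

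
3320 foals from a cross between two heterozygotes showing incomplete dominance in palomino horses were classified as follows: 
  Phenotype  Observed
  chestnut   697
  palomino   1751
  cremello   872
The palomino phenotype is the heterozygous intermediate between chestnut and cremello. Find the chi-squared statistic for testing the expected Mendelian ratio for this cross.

With incomplete dominance, a heterozygote × heterozygote cross gives a 1:2:1 phenotypic ratio.
Under the 1:2:1 hypothesis (Σ ratio = 4, N = 3320):
  chestnut: 3320 × 1/4 = 830
  palomino: 3320 × 2/4 = 1660
  cremello: 3320 × 1/4 = 830
χ² = Σ (O − E)² / E
  chestnut: (697 − 830)² / 830 = 21.3120
  palomino: (1751 − 1660)² / 1660 = 4.9886
  cremello: (872 − 830)² / 830 = 2.1253
χ² = 21.3120 + 4.9886 + 2.1253 = 28.4259 ≈ 28.426

28.426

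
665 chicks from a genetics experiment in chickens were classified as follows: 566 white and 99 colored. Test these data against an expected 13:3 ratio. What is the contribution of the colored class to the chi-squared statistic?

The 13:3 ratio has 16 parts, so with N = 665 the expected counts are:
  white: 665 × 13/16 = 540.3125
  colored: 665 × 3/16 = 124.6875
Contribution of colored: (99 − 124.6875)² / 124.6875 = 5.2920

5.292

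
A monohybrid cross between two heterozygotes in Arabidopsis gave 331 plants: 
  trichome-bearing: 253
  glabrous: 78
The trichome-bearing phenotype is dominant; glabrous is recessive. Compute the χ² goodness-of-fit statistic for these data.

0.364

For a monohybrid cross between heterozygotes with complete dominance, the expected phenotypic ratio is 3:1.
Expected counts for N = 331 under a 3:1 ratio (total parts = 4):
  trichome-bearing: 331 × 3/4 = 248.25
  glabrous: 331 × 1/4 = 82.75
χ² = Σ (O − E)² / E
  trichome-bearing: (253 − 248.25)² / 248.25 = 0.0909
  glabrous: (78 − 82.75)² / 82.75 = 0.2727
χ² = 0.0909 + 0.2727 = 0.3636 ≈ 0.364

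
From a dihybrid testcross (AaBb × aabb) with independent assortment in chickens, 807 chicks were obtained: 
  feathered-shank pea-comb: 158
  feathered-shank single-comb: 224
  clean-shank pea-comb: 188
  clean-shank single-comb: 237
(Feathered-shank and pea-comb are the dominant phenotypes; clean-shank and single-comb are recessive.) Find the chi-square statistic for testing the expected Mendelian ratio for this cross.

19.037

A dihybrid testcross with independent assortment gives a 1:1:1:1 ratio.
Expected counts for N = 807 under a 1:1:1:1 ratio (total parts = 4):
  feathered-shank pea-comb: 807 × 1/4 = 201.75
  feathered-shank single-comb: 807 × 1/4 = 201.75
  clean-shank pea-comb: 807 × 1/4 = 201.75
  clean-shank single-comb: 807 × 1/4 = 201.75
χ² = Σ (O − E)² / E
  feathered-shank pea-comb: (158 − 201.75)² / 201.75 = 9.4873
  feathered-shank single-comb: (224 − 201.75)² / 201.75 = 2.4538
  clean-shank pea-comb: (188 − 201.75)² / 201.75 = 0.9371
  clean-shank single-comb: (237 − 201.75)² / 201.75 = 6.1589
χ² = 9.4873 + 2.4538 + 0.9371 + 6.1589 = 19.0371 ≈ 19.037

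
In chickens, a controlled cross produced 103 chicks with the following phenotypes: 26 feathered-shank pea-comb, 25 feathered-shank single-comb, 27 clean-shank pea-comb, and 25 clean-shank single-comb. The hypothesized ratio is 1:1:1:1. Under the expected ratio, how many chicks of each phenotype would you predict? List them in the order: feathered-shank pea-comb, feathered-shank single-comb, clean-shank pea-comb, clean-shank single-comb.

Under the 1:1:1:1 hypothesis (Σ ratio = 4, N = 103):
  feathered-shank pea-comb: 103 × 1/4 = 25.75
  feathered-shank single-comb: 103 × 1/4 = 25.75
  clean-shank pea-comb: 103 × 1/4 = 25.75
  clean-shank single-comb: 103 × 1/4 = 25.75

25.75, 25.75, 25.75, 25.75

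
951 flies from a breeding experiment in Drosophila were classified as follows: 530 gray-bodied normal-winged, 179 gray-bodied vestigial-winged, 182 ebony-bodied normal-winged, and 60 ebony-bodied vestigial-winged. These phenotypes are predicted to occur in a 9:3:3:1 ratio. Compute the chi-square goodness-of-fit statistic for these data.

0.130

Expected counts for N = 951 under a 9:3:3:1 ratio (total parts = 16):
  gray-bodied normal-winged: 951 × 9/16 = 534.9375
  gray-bodied vestigial-winged: 951 × 3/16 = 178.3125
  ebony-bodied normal-winged: 951 × 3/16 = 178.3125
  ebony-bodied vestigial-winged: 951 × 1/16 = 59.4375
χ² = Σ (O − E)² / E
  gray-bodied normal-winged: (530 − 534.9375)² / 534.9375 = 0.0456
  gray-bodied vestigial-winged: (179 − 178.3125)² / 178.3125 = 0.0027
  ebony-bodied normal-winged: (182 − 178.3125)² / 178.3125 = 0.0763
  ebony-bodied vestigial-winged: (60 − 59.4375)² / 59.4375 = 0.0053
χ² = 0.0456 + 0.0027 + 0.0763 + 0.0053 = 0.1299 ≈ 0.130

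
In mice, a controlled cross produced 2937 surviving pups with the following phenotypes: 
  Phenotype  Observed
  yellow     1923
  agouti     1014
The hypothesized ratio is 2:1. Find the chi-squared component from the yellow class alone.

0.626

Expected counts for N = 2937 under a 2:1 ratio (total parts = 3):
  yellow: 2937 × 2/3 = 1958
  agouti: 2937 × 1/3 = 979
Contribution of yellow: (1923 − 1958)² / 1958 = 0.6256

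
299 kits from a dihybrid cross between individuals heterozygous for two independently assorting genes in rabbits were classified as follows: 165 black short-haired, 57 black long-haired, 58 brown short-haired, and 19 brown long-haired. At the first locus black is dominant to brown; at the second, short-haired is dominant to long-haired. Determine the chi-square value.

0.148

A dihybrid F₂ with independent assortment and complete dominance at both loci gives a 9:3:3:1 phenotypic ratio.
Under the 9:3:3:1 hypothesis (Σ ratio = 16, N = 299):
  black short-haired: 299 × 9/16 = 168.1875
  black long-haired: 299 × 3/16 = 56.0625
  brown short-haired: 299 × 3/16 = 56.0625
  brown long-haired: 299 × 1/16 = 18.6875
χ² = Σ (O − E)² / E
  black short-haired: (165 − 168.1875)² / 168.1875 = 0.0604
  black long-haired: (57 − 56.0625)² / 56.0625 = 0.0157
  brown short-haired: (58 − 56.0625)² / 56.0625 = 0.0670
  brown long-haired: (19 − 18.6875)² / 18.6875 = 0.0052
χ² = 0.0604 + 0.0157 + 0.0670 + 0.0052 = 0.1483 ≈ 0.148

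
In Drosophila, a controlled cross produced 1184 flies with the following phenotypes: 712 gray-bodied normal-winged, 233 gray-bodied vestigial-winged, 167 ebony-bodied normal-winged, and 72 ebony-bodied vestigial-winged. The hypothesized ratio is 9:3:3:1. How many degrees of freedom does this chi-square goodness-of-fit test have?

A goodness-of-fit test with 4 phenotype classes has df = 4 − 1 = 3.

3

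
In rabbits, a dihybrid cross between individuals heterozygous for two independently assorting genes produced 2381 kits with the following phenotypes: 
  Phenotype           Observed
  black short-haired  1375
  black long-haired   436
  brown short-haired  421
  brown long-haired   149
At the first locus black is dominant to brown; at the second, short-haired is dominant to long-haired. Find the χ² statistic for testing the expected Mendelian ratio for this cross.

2.645

A dihybrid F₂ with independent assortment and complete dominance at both loci gives a 9:3:3:1 phenotypic ratio.
Total ratio parts = 16. Expected numbers out of 2381:
  black short-haired: 2381 × 9/16 = 1339.3125
  black long-haired: 2381 × 3/16 = 446.4375
  brown short-haired: 2381 × 3/16 = 446.4375
  brown long-haired: 2381 × 1/16 = 148.8125
χ² = Σ (O − E)² / E
  black short-haired: (1375 − 1339.3125)² / 1339.3125 = 0.9509
  black long-haired: (436 − 446.4375)² / 446.4375 = 0.2440
  brown short-haired: (421 − 446.4375)² / 446.4375 = 1.4494
  brown long-haired: (149 − 148.8125)² / 148.8125 = 0.0002
χ² = 0.9509 + 0.2440 + 1.4494 + 0.0002 = 2.6445 ≈ 2.645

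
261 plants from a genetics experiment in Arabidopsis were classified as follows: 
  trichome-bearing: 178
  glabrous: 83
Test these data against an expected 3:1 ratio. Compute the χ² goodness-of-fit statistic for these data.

The 3:1 ratio has 4 parts, so with N = 261 the expected counts are:
  trichome-bearing: 261 × 3/4 = 195.75
  glabrous: 261 × 1/4 = 65.25
χ² = Σ (O − E)² / E
  trichome-bearing: (178 − 195.75)² / 195.75 = 1.6095
  glabrous: (83 − 65.25)² / 65.25 = 4.8285
χ² = 1.6095 + 4.8285 = 6.438

6.438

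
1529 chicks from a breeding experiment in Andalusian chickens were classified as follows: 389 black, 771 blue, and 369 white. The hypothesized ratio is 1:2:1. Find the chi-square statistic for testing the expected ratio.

0.634

Total ratio parts = 4. Expected numbers out of 1529:
  black: 1529 × 1/4 = 382.25
  blue: 1529 × 2/4 = 764.5
  white: 1529 × 1/4 = 382.25
χ² = Σ (O − E)² / E
  black: (389 − 382.25)² / 382.25 = 0.1192
  blue: (771 − 764.5)² / 764.5 = 0.0553
  white: (369 − 382.25)² / 382.25 = 0.4593
χ² = 0.1192 + 0.0553 + 0.4593 = 0.6338 ≈ 0.634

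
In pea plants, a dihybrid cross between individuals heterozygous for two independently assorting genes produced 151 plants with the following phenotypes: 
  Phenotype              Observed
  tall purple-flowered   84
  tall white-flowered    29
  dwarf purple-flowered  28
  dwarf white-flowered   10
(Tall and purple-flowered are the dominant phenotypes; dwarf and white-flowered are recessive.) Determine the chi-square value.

0.064

A dihybrid F₂ with independent assortment and complete dominance at both loci gives a 9:3:3:1 phenotypic ratio.
Expected counts for N = 151 under a 9:3:3:1 ratio (total parts = 16):
  tall purple-flowered: 151 × 9/16 = 84.9375
  tall white-flowered: 151 × 3/16 = 28.3125
  dwarf purple-flowered: 151 × 3/16 = 28.3125
  dwarf white-flowered: 151 × 1/16 = 9.4375
χ² = Σ (O − E)² / E
  tall purple-flowered: (84 − 84.9375)² / 84.9375 = 0.0103
  tall white-flowered: (29 − 28.3125)² / 28.3125 = 0.0167
  dwarf purple-flowered: (28 − 28.3125)² / 28.3125 = 0.0034
  dwarf white-flowered: (10 − 9.4375)² / 9.4375 = 0.0335
χ² = 0.0103 + 0.0167 + 0.0034 + 0.0335 = 0.0639 ≈ 0.064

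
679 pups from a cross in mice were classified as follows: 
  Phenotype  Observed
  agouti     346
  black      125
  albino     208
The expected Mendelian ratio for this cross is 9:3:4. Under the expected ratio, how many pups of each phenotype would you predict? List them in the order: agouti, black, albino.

381.9375, 127.3125, 169.75

The 9:3:4 ratio has 16 parts, so with N = 679 the expected counts are:
  agouti: 679 × 9/16 = 381.9375
  black: 679 × 3/16 = 127.3125
  albino: 679 × 4/16 = 169.75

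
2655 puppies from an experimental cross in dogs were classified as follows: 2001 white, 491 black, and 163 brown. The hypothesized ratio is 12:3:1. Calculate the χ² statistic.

0.193

Total ratio parts = 16. Expected numbers out of 2655:
  white: 2655 × 12/16 = 1991.25
  black: 2655 × 3/16 = 497.8125
  brown: 2655 × 1/16 = 165.9375
χ² = Σ (O − E)² / E
  white: (2001 − 1991.25)² / 1991.25 = 0.0477
  black: (491 − 497.8125)² / 497.8125 = 0.0932
  brown: (163 − 165.9375)² / 165.9375 = 0.0520
χ² = 0.0477 + 0.0932 + 0.0520 = 0.1929 ≈ 0.193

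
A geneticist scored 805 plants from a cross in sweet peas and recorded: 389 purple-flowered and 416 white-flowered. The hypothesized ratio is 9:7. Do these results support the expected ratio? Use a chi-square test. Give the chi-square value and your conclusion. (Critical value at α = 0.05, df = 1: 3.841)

Under the 9:7 hypothesis (Σ ratio = 16, N = 805):
  purple-flowered: 805 × 9/16 = 452.8125
  white-flowered: 805 × 7/16 = 352.1875
χ² = Σ (O − E)² / E
  purple-flowered: (389 − 452.8125)² / 452.8125 = 8.9928
  white-flowered: (416 − 352.1875)² / 352.1875 = 11.5621
χ² = 8.9928 + 11.5621 = 20.5549 ≈ 20.555
Degrees of freedom = 2 − 1 = 1; critical value at α = 0.05 is 3.841.
Since 20.555 > 3.841, we reject the null hypothesis — the data do not fit the 9:7 ratio.

20.555; not consistent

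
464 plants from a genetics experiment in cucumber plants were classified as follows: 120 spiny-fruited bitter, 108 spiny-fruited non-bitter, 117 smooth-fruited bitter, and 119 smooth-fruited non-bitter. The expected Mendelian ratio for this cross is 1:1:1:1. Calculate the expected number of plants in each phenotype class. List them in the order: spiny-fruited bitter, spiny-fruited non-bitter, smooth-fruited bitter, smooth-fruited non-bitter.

Under the 1:1:1:1 hypothesis (Σ ratio = 4, N = 464):
  spiny-fruited bitter: 464 × 1/4 = 116
  spiny-fruited non-bitter: 464 × 1/4 = 116
  smooth-fruited bitter: 464 × 1/4 = 116
  smooth-fruited non-bitter: 464 × 1/4 = 116

116, 116, 116, 116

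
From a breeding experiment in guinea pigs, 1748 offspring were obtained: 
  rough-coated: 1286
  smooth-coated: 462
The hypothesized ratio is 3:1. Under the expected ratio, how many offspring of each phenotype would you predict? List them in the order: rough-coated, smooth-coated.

1311, 437

The 3:1 ratio has 4 parts, so with N = 1748 the expected counts are:
  rough-coated: 1748 × 3/4 = 1311
  smooth-coated: 1748 × 1/4 = 437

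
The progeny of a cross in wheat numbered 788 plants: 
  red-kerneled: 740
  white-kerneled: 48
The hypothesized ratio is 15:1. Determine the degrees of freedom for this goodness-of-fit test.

1

A goodness-of-fit test with 2 phenotype classes has df = 2 − 1 = 1.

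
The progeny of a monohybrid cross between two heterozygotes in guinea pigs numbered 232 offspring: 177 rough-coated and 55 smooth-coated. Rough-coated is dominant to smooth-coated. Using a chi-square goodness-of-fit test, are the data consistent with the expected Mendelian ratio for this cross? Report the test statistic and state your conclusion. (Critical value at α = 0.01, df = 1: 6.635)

For a monohybrid cross between heterozygotes with complete dominance, the expected phenotypic ratio is 3:1.
Total ratio parts = 4. Expected numbers out of 232:
  rough-coated: 232 × 3/4 = 174
  smooth-coated: 232 × 1/4 = 58
χ² = Σ (O − E)² / E
  rough-coated: (177 − 174)² / 174 = 0.0517
  smooth-coated: (55 − 58)² / 58 = 0.1552
χ² = 0.0517 + 0.1552 = 0.2069 ≈ 0.207
Degrees of freedom = 2 − 1 = 1; critical value at α = 0.01 is 6.635.
Since 0.207 < 6.635, we fail to reject the null hypothesis — the data are consistent with the 3:1 ratio.

0.207; consistent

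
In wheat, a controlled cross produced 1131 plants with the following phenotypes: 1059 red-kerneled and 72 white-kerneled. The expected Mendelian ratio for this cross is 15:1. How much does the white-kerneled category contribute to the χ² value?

Under the 15:1 hypothesis (Σ ratio = 16, N = 1131):
  red-kerneled: 1131 × 15/16 = 1060.3125
  white-kerneled: 1131 × 1/16 = 70.6875
Contribution of white-kerneled: (72 − 70.6875)² / 70.6875 = 0.0244

0.024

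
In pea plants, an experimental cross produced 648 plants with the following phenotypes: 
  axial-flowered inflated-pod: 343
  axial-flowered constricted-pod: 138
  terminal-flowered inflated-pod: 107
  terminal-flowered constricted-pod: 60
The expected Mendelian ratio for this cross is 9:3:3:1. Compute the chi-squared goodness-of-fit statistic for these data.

14.628

The 9:3:3:1 ratio has 16 parts, so with N = 648 the expected counts are:
  axial-flowered inflated-pod: 648 × 9/16 = 364.5
  axial-flowered constricted-pod: 648 × 3/16 = 121.5
  terminal-flowered inflated-pod: 648 × 3/16 = 121.5
  terminal-flowered constricted-pod: 648 × 1/16 = 40.5
χ² = Σ (O − E)² / E
  axial-flowered inflated-pod: (343 − 364.5)² / 364.5 = 1.2682
  axial-flowered constricted-pod: (138 − 121.5)² / 121.5 = 2.2407
  terminal-flowered inflated-pod: (107 − 121.5)² / 121.5 = 1.7305
  terminal-flowered constricted-pod: (60 − 40.5)² / 40.5 = 9.3889
χ² = 1.2682 + 2.2407 + 1.7305 + 9.3889 = 14.6283 ≈ 14.628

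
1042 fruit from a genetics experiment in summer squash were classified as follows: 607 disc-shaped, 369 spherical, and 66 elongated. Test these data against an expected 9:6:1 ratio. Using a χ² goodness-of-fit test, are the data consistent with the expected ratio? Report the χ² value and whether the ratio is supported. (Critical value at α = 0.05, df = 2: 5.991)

Under the 9:6:1 hypothesis (Σ ratio = 16, N = 1042):
  disc-shaped: 1042 × 9/16 = 586.125
  spherical: 1042 × 6/16 = 390.75
  elongated: 1042 × 1/16 = 65.125
χ² = Σ (O − E)² / E
  disc-shaped: (607 − 586.125)² / 586.125 = 0.7435
  spherical: (369 − 390.75)² / 390.75 = 1.2107
  elongated: (66 − 65.125)² / 65.125 = 0.0118
χ² = 0.7435 + 1.2107 + 0.0118 = 1.966
Degrees of freedom = 3 − 1 = 2; critical value at α = 0.05 is 5.991.
Since 1.966 < 5.991, we fail to reject the null hypothesis — the data are consistent with the 9:6:1 ratio.

1.966; consistent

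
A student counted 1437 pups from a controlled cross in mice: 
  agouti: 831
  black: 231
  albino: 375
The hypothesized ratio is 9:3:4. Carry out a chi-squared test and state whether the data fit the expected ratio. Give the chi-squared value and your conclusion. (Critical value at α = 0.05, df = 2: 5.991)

6.811; not consistent

Total ratio parts = 16. Expected numbers out of 1437:
  agouti: 1437 × 9/16 = 808.3125
  black: 1437 × 3/16 = 269.4375
  albino: 1437 × 4/16 = 359.25
χ² = Σ (O − E)² / E
  agouti: (831 − 808.3125)² / 808.3125 = 0.6368
  black: (231 − 269.4375)² / 269.4375 = 5.4834
  albino: (375 − 359.25)² / 359.25 = 0.6905
χ² = 0.6368 + 5.4834 + 0.6905 = 6.8107 ≈ 6.811
Degrees of freedom = 3 − 1 = 2; critical value at α = 0.05 is 5.991.
Since 6.811 > 5.991, we reject the null hypothesis — the data do not fit the 9:3:4 ratio.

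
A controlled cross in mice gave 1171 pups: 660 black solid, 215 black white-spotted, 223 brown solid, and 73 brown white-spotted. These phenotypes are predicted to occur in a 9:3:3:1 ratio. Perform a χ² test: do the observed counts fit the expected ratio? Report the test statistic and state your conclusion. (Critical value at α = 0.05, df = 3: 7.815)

Total ratio parts = 16. Expected numbers out of 1171:
  black solid: 1171 × 9/16 = 658.6875
  black white-spotted: 1171 × 3/16 = 219.5625
  brown solid: 1171 × 3/16 = 219.5625
  brown white-spotted: 1171 × 1/16 = 73.1875
χ² = Σ (O − E)² / E
  black solid: (660 − 658.6875)² / 658.6875 = 0.0026
  black white-spotted: (215 − 219.5625)² / 219.5625 = 0.0948
  brown solid: (223 − 219.5625)² / 219.5625 = 0.0538
  brown white-spotted: (73 − 73.1875)² / 73.1875 = 0.0005
χ² = 0.0026 + 0.0948 + 0.0538 + 0.0005 = 0.1517 ≈ 0.152
Degrees of freedom = 4 − 1 = 3; critical value at α = 0.05 is 7.815.
Since 0.152 < 7.815, we fail to reject the null hypothesis — the data are consistent with the 9:3:3:1 ratio.

0.152; consistent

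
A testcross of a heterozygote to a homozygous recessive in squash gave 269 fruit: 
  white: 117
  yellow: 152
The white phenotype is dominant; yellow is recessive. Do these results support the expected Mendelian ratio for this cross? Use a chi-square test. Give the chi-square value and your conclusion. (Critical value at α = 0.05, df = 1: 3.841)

4.554; not consistent

A testcross of a heterozygote (Aa × aa) gives a 1:1 phenotypic ratio.
Under the 1:1 hypothesis (Σ ratio = 2, N = 269):
  white: 269 × 1/2 = 134.5
  yellow: 269 × 1/2 = 134.5
χ² = Σ (O − E)² / E
  white: (117 − 134.5)² / 134.5 = 2.2770
  yellow: (152 − 134.5)² / 134.5 = 2.2770
χ² = 2.2770 + 2.2770 = 4.554
Degrees of freedom = 2 − 1 = 1; critical value at α = 0.05 is 3.841.
Since 4.554 > 3.841, we reject the null hypothesis — the data do not fit the 1:1 ratio.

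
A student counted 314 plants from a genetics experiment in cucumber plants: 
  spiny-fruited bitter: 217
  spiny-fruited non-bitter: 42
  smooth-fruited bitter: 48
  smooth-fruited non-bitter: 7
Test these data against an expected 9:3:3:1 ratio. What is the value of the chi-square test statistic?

Total ratio parts = 16. Expected numbers out of 314:
  spiny-fruited bitter: 314 × 9/16 = 176.625
  spiny-fruited non-bitter: 314 × 3/16 = 58.875
  smooth-fruited bitter: 314 × 3/16 = 58.875
  smooth-fruited non-bitter: 314 × 1/16 = 19.625
χ² = Σ (O − E)² / E
  spiny-fruited bitter: (217 − 176.625)² / 176.625 = 9.2294
  spiny-fruited non-bitter: (42 − 58.875)² / 58.875 = 4.8368
  smooth-fruited bitter: (48 − 58.875)² / 58.875 = 2.0088
  smooth-fruited non-bitter: (7 − 19.625)² / 19.625 = 8.1218
χ² = 9.2294 + 4.8368 + 2.0088 + 8.1218 = 24.1968 ≈ 24.197

24.197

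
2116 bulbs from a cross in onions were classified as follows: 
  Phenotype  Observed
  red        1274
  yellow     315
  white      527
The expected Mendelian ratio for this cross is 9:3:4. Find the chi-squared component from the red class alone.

Expected counts for N = 2116 under a 9:3:4 ratio (total parts = 16):
  red: 2116 × 9/16 = 1190.25
  yellow: 2116 × 3/16 = 396.75
  white: 2116 × 4/16 = 529
Contribution of red: (1274 − 1190.25)² / 1190.25 = 5.8929

5.893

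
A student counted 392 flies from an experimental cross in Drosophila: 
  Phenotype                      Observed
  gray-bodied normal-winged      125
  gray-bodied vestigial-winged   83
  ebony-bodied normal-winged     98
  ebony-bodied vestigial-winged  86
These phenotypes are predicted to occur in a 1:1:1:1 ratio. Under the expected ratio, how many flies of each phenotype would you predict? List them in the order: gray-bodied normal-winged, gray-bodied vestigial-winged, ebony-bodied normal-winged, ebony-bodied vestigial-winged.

98, 98, 98, 98

The 1:1:1:1 ratio has 4 parts, so with N = 392 the expected counts are:
  gray-bodied normal-winged: 392 × 1/4 = 98
  gray-bodied vestigial-winged: 392 × 1/4 = 98
  ebony-bodied normal-winged: 392 × 1/4 = 98
  ebony-bodied vestigial-winged: 392 × 1/4 = 98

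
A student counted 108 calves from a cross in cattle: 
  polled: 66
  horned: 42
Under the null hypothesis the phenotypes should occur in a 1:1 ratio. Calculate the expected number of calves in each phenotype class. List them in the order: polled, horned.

54, 54

The 1:1 ratio has 2 parts, so with N = 108 the expected counts are:
  polled: 108 × 1/2 = 54
  horned: 108 × 1/2 = 54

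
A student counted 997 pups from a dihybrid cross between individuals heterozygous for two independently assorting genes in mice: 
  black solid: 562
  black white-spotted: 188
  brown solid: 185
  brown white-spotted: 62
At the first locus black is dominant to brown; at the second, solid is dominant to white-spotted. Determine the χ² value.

A dihybrid F₂ with independent assortment and complete dominance at both loci gives a 9:3:3:1 phenotypic ratio.
Total ratio parts = 16. Expected numbers out of 997:
  black solid: 997 × 9/16 = 560.8125
  black white-spotted: 997 × 3/16 = 186.9375
  brown solid: 997 × 3/16 = 186.9375
  brown white-spotted: 997 × 1/16 = 62.3125
χ² = Σ (O − E)² / E
  black solid: (562 − 560.8125)² / 560.8125 = 0.0025
  black white-spotted: (188 − 186.9375)² / 186.9375 = 0.0060
  brown solid: (185 − 186.9375)² / 186.9375 = 0.0201
  brown white-spotted: (62 − 62.3125)² / 62.3125 = 0.0016
χ² = 0.0025 + 0.0060 + 0.0201 + 0.0016 = 0.0302 ≈ 0.030

0.030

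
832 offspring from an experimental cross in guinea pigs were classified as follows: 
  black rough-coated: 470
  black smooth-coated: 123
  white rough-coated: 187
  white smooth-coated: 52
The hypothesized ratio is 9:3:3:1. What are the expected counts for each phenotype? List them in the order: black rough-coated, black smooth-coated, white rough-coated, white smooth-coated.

468, 156, 156, 52

Expected counts for N = 832 under a 9:3:3:1 ratio (total parts = 16):
  black rough-coated: 832 × 9/16 = 468
  black smooth-coated: 832 × 3/16 = 156
  white rough-coated: 832 × 3/16 = 156
  white smooth-coated: 832 × 1/16 = 52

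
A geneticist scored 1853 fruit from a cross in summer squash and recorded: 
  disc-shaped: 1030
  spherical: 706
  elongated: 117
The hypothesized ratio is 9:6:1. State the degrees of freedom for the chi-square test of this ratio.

A goodness-of-fit test with 3 phenotype classes has df = 3 − 1 = 2.

2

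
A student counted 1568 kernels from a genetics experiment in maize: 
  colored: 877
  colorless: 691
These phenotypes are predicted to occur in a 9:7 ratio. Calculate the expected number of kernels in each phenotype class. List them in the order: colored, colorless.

The 9:7 ratio has 16 parts, so with N = 1568 the expected counts are:
  colored: 1568 × 9/16 = 882
  colorless: 1568 × 7/16 = 686

882, 686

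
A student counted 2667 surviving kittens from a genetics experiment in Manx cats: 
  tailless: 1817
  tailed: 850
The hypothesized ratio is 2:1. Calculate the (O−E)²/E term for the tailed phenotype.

1.711

The 2:1 ratio has 3 parts, so with N = 2667 the expected counts are:
  tailless: 2667 × 2/3 = 1778
  tailed: 2667 × 1/3 = 889
Contribution of tailed: (850 − 889)² / 889 = 1.7109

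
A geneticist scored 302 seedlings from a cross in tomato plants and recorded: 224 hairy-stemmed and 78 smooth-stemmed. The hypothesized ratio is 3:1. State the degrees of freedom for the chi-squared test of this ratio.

1

A goodness-of-fit test with 2 phenotype classes has df = 2 − 1 = 1.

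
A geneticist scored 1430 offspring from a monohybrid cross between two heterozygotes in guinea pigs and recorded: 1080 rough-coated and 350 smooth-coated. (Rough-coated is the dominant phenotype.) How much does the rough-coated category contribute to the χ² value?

0.052

For a monohybrid cross between heterozygotes with complete dominance, the expected phenotypic ratio is 3:1.
Expected counts for N = 1430 under a 3:1 ratio (total parts = 4):
  rough-coated: 1430 × 3/4 = 1072.5
  smooth-coated: 1430 × 1/4 = 357.5
Contribution of rough-coated: (1080 − 1072.5)² / 1072.5 = 0.0524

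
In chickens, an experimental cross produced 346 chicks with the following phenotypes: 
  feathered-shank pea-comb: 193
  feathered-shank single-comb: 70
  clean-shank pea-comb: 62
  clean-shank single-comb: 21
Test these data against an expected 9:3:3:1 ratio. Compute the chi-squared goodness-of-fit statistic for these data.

0.564

Total ratio parts = 16. Expected numbers out of 346:
  feathered-shank pea-comb: 346 × 9/16 = 194.625
  feathered-shank single-comb: 346 × 3/16 = 64.875
  clean-shank pea-comb: 346 × 3/16 = 64.875
  clean-shank single-comb: 346 × 1/16 = 21.625
χ² = Σ (O − E)² / E
  feathered-shank pea-comb: (193 − 194.625)² / 194.625 = 0.0136
  feathered-shank single-comb: (70 − 64.875)² / 64.875 = 0.4049
  clean-shank pea-comb: (62 − 64.875)² / 64.875 = 0.1274
  clean-shank single-comb: (21 − 21.625)² / 21.625 = 0.0181
χ² = 0.0136 + 0.4049 + 0.1274 + 0.0181 = 0.564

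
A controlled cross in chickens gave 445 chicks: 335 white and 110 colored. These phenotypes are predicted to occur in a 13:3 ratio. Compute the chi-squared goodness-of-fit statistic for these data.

10.408

Expected counts for N = 445 under a 13:3 ratio (total parts = 16):
  white: 445 × 13/16 = 361.5625
  colored: 445 × 3/16 = 83.4375
χ² = Σ (O − E)² / E
  white: (335 − 361.5625)² / 361.5625 = 1.9514
  colored: (110 − 83.4375)² / 83.4375 = 8.4562
χ² = 1.9514 + 8.4562 = 10.4076 ≈ 10.408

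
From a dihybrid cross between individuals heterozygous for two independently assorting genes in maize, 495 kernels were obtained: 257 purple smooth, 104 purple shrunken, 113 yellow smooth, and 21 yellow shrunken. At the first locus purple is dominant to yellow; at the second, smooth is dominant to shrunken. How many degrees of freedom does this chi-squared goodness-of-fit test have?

3

A dihybrid F₂ with independent assortment and complete dominance at both loci gives a 9:3:3:1 phenotypic ratio.
A goodness-of-fit test with 4 phenotype classes has df = 4 − 1 = 3.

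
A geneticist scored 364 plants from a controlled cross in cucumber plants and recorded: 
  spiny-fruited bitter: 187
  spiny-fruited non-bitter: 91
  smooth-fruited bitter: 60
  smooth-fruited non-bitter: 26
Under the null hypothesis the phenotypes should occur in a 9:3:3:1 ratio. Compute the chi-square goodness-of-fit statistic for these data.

10.584

The 9:3:3:1 ratio has 16 parts, so with N = 364 the expected counts are:
  spiny-fruited bitter: 364 × 9/16 = 204.75
  spiny-fruited non-bitter: 364 × 3/16 = 68.25
  smooth-fruited bitter: 364 × 3/16 = 68.25
  smooth-fruited non-bitter: 364 × 1/16 = 22.75
χ² = Σ (O − E)² / E
  spiny-fruited bitter: (187 − 204.75)² / 204.75 = 1.5388
  spiny-fruited non-bitter: (91 − 68.25)² / 68.25 = 7.5833
  smooth-fruited bitter: (60 − 68.25)² / 68.25 = 0.9973
  smooth-fruited non-bitter: (26 − 22.75)² / 22.75 = 0.4643
χ² = 1.5388 + 7.5833 + 0.9973 + 0.4643 = 10.5837 ≈ 10.584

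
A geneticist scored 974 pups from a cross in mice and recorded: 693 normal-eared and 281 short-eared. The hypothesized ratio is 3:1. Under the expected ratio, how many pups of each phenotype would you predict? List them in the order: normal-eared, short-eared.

730.5, 243.5

Total ratio parts = 4. Expected numbers out of 974:
  normal-eared: 974 × 3/4 = 730.5
  short-eared: 974 × 1/4 = 243.5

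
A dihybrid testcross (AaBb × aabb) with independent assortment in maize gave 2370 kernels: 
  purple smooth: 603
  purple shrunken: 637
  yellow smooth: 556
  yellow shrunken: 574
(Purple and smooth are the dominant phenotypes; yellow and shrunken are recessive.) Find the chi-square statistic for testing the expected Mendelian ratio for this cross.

6.354

A dihybrid testcross with independent assortment gives a 1:1:1:1 ratio.
Total ratio parts = 4. Expected numbers out of 2370:
  purple smooth: 2370 × 1/4 = 592.5
  purple shrunken: 2370 × 1/4 = 592.5
  yellow smooth: 2370 × 1/4 = 592.5
  yellow shrunken: 2370 × 1/4 = 592.5
χ² = Σ (O − E)² / E
  purple smooth: (603 − 592.5)² / 592.5 = 0.1861
  purple shrunken: (637 − 592.5)² / 592.5 = 3.3422
  yellow smooth: (556 − 592.5)² / 592.5 = 2.2485
  yellow shrunken: (574 − 592.5)² / 592.5 = 0.5776
χ² = 0.1861 + 3.3422 + 2.2485 + 0.5776 = 6.3544 ≈ 6.354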